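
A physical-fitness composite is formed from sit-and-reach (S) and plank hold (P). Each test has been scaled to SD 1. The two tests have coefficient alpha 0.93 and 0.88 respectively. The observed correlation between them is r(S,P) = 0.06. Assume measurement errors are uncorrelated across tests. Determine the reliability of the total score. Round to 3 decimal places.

0.910

Var(S+P) = 2 + 2·[0.06] = 2 + 0.12 = 2.12.
Because errors are independent across components, Cov(Tᵢ,Tⱼ) = Cov(Xᵢ,Xⱼ); the off-diagonal part of the true-score variance is the same as above.
True-score variance = [0.93 + 0.88] + 0.12 = 1.81 + 0.12 = 1.93.
Reliability = 1.93 / 2.12 = 0.910.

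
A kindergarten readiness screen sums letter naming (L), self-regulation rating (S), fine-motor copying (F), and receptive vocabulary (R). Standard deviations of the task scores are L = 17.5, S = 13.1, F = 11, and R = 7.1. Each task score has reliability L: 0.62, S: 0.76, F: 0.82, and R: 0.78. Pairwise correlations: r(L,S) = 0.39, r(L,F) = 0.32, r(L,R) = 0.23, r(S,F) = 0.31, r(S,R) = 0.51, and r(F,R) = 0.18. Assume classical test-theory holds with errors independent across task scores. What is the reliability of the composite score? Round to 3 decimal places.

0.844

Var(L+S+F+R) = 17.5² + 13.1² + 11² + 7.1² + 2·[17.5·13.1·0.39 + 17.5·11·0.32 + 17.5·7.1·0.23 + 13.1·11·0.31 + 13.1·7.1·0.51 + 11·7.1·0.18] = 649.27 + 571.498 = 1220.77.
Because errors are independent across components, Cov(Tᵢ,Tⱼ) = Cov(Xᵢ,Xⱼ); the off-diagonal part of the true-score variance is the same as above.
True-score variance = [17.5²·0.62 + 13.1²·0.76 + 11²·0.82 + 7.1²·0.78] + 571.498 = 458.838 + 571.498 = 1030.34.
Reliability = 1030.34 / 1220.77 = 0.844.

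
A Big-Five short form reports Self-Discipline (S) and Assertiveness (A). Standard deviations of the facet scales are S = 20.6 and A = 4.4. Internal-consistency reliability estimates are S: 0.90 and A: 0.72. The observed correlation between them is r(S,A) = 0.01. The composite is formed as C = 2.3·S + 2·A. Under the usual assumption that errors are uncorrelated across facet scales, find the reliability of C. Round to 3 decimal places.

Var(C) = 2.3²·20.6² + 2²·4.4² + 2·[4.6·20.6·4.4·0.01] = 2322.3 + 8.33888 = 2330.64.
Under uncorrelated errors the observed covariances equal the true-score covariances, so only the own-variance terms attenuate.
True-score variance = [2.3²·20.6²·0.90 + 2²·4.4²·0.72] + 8.33888 = 2076.13 + 8.33888 = 2084.47.
Reliability = 2084.47 / 2330.64 = 0.894.

0.894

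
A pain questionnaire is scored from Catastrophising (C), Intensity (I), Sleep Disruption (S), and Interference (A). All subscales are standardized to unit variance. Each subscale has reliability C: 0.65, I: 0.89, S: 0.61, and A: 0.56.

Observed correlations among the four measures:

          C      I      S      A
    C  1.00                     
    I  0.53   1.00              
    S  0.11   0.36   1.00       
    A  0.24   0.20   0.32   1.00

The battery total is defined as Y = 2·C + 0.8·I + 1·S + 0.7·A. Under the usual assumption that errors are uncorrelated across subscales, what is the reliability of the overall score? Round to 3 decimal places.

0.796

Var(Y) = 2² + 0.8² + 1 + 0.7² + 2·[1.6·0.53 + 2·0.11 + 1.4·0.24 + 0.8·0.36 + 0.56·0.20 + 0.7·0.32] = 6.13 + 4.056 = 10.186.
Under uncorrelated errors the observed covariances equal the true-score covariances, so only the own-variance terms attenuate.
True-score variance = [2²·0.65 + 0.8²·0.89 + 0.61 + 0.7²·0.56] + 4.056 = 4.054 + 4.056 = 8.11.
Reliability = 8.11 / 10.186 = 0.796.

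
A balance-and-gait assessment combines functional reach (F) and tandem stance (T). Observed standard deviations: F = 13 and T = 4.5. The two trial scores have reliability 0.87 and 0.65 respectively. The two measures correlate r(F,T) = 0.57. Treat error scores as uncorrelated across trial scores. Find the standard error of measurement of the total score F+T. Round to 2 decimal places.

5.39

Var(total) = 189.25 + 66.69 = 255.94.
True-score variance = 160.192 + 66.69 = 226.882, so reliability = 0.8865.
Error variance = 255.94 − 226.882 = 29.0575; SEM = √29.0575 = 5.39.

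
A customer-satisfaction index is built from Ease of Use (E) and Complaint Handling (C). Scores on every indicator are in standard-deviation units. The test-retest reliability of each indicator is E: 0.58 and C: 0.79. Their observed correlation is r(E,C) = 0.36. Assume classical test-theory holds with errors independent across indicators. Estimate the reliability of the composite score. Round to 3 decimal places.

0.768

Var(E+C) = 2 + 2·[0.36] = 2 + 0.72 = 2.72.
Because errors are independent across components, Cov(Tᵢ,Tⱼ) = Cov(Xᵢ,Xⱼ); the off-diagonal part of the true-score variance is the same as above.
True-score variance = [0.58 + 0.79] + 0.72 = 1.37 + 0.72 = 2.09.
Reliability = 2.09 / 2.72 = 0.768.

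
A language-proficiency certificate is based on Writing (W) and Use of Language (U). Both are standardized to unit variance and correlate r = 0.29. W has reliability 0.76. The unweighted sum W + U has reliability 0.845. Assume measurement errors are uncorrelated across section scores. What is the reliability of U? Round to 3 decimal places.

0.840

Var(W+U) = 2 + 2·0.29 = 2.580.
True-score variance = ρ_W + ρ_U + 2·0.29, so 0.845 = (0.76 + ρ_U + 0.58) / 2.580.
ρ_U = 0.845·2.580 − 0.76 − 0.58 = 0.840.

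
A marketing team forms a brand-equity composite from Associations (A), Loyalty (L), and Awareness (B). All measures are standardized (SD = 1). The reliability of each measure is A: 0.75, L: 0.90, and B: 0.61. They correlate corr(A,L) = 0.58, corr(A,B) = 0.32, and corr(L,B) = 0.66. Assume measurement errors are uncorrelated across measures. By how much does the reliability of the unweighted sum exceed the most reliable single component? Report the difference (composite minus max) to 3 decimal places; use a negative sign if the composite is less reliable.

Var(sum) = 3 + 3.12 = 6.12; true-score variance = 2.26 + 3.12 = 5.38; composite reliability = 0.8791.
Max component reliability = 0.9000.
Difference = 0.8791 − 0.9000 = -0.021.

-0.021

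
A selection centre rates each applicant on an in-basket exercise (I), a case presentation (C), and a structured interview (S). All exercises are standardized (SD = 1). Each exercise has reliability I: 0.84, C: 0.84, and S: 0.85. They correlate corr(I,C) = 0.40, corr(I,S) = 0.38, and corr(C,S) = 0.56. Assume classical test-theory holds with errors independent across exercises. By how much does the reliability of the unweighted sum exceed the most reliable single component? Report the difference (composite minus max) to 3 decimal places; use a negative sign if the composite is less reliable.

Var(sum) = 3 + 2.68 = 5.68; true-score variance = 2.53 + 2.68 = 5.21; composite reliability = 0.9173.
Max component reliability = 0.8500.
Difference = 0.9173 − 0.8500 = 0.067.

0.067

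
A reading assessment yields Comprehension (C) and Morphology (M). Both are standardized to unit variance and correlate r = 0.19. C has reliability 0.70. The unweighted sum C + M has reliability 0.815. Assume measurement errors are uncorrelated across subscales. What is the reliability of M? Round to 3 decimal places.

Var(C+M) = 2 + 2·0.19 = 2.380.
True-score variance = ρ_C + ρ_M + 2·0.19, so 0.815 = (0.70 + ρ_M + 0.38) / 2.380.
ρ_M = 0.815·2.380 − 0.70 − 0.38 = 0.860.

0.860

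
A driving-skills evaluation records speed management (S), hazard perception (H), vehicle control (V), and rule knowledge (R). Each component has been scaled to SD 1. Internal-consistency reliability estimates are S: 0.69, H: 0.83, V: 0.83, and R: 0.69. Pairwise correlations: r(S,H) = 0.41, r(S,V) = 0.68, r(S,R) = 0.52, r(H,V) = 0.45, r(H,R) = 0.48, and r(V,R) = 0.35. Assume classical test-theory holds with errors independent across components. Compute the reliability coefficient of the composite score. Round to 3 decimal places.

Var(S+H+V+R) = 4 + 2·[0.41 + 0.68 + 0.52 + 0.45 + 0.48 + 0.35] = 4 + 5.78 = 9.78.
Because errors are independent across components, Cov(Tᵢ,Tⱼ) = Cov(Xᵢ,Xⱼ); the off-diagonal part of the true-score variance is the same as above.
True-score variance = [0.69 + 0.83 + 0.83 + 0.69] + 5.78 = 3.04 + 5.78 = 8.82.
Reliability = 8.82 / 9.78 = 0.902.

0.902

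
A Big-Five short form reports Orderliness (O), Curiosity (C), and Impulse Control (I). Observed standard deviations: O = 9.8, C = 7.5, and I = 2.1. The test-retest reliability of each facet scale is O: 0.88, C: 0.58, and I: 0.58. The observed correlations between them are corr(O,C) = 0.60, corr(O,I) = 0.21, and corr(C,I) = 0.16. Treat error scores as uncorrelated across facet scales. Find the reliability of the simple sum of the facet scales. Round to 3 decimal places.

0.857

Var(O+C+I) = 9.8² + 7.5² + 2.1² + 2·[9.8·7.5·0.60 + 9.8·2.1·0.21 + 7.5·2.1·0.16] = 156.7 + 101.884 = 258.584.
Because errors are independent across components, Cov(Tᵢ,Tⱼ) = Cov(Xᵢ,Xⱼ); the off-diagonal part of the true-score variance is the same as above.
True-score variance = [9.8²·0.88 + 7.5²·0.58 + 2.1²·0.58] + 101.884 = 119.698 + 101.884 = 221.582.
Reliability = 221.582 / 258.584 = 0.857.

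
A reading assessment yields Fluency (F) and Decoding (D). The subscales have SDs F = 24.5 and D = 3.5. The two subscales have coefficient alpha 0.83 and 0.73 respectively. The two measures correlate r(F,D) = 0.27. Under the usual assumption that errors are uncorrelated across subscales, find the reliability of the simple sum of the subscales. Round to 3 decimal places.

0.840

Var(F+D) = 24.5² + 3.5² + 2·[24.5·3.5·0.27] = 612.5 + 46.305 = 658.805.
Because errors are independent across components, Cov(Tᵢ,Tⱼ) = Cov(Xᵢ,Xⱼ); the off-diagonal part of the true-score variance is the same as above.
True-score variance = [24.5²·0.83 + 3.5²·0.73] + 46.305 = 507.15 + 46.305 = 553.455.
Reliability = 553.455 / 658.805 = 0.840.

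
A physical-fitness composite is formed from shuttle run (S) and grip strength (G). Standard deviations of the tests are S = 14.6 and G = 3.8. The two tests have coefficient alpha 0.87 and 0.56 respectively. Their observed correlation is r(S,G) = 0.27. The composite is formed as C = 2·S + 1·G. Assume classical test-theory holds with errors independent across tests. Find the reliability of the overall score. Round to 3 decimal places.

0.874

Var(C) = 2²·14.6² + 3.8² + 2·[2·14.6·3.8·0.27] = 867.08 + 59.9184 = 926.998.
Because errors are independent across components, Cov(Tᵢ,Tⱼ) = Cov(Xᵢ,Xⱼ); the off-diagonal part of the true-score variance is the same as above.
True-score variance = [2²·14.6²·0.87 + 3.8²·0.56] + 59.9184 = 749.883 + 59.9184 = 809.802.
Reliability = 809.802 / 926.998 = 0.874.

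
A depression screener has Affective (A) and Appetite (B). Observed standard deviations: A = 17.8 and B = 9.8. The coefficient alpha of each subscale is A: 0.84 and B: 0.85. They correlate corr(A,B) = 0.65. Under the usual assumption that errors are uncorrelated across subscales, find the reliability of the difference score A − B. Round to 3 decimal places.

Var(A−B) = 17.8² + 9.8² − 2·17.8·9.8·0.65 = 412.88 − 226.772 = 186.108.
Because errors are independent across components, Cov(Tᵢ,Tⱼ) = Cov(Xᵢ,Xⱼ); the off-diagonal part of the true-score variance is the same as above.
True-score variance = [17.8²·0.84 + 9.8²·0.85] − 226.772 = 347.78 − 226.772 = 121.008.
Reliability = 121.008 / 186.108 = 0.650.

0.650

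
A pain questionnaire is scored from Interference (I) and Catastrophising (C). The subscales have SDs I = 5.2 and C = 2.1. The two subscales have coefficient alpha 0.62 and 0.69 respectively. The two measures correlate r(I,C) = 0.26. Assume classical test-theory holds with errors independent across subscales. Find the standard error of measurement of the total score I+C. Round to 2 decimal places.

Var(total) = 31.45 + 5.6784 = 37.1284.
True-score variance = 19.8077 + 5.6784 = 25.4861, so reliability = 0.6864.
Error variance = 37.1284 − 25.4861 = 11.6423; SEM = √11.6423 = 3.41.

3.41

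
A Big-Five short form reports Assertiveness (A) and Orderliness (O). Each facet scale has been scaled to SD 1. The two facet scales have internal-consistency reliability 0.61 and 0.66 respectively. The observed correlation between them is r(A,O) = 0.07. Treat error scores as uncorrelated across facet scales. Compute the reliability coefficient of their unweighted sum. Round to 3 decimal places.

Var(A+O) = 2 + 2·[0.07] = 2 + 0.14 = 2.14.
Because errors are independent across components, Cov(Tᵢ,Tⱼ) = Cov(Xᵢ,Xⱼ); the off-diagonal part of the true-score variance is the same as above.
True-score variance = [0.61 + 0.66] + 0.14 = 1.27 + 0.14 = 1.41.
Reliability = 1.41 / 2.14 = 0.659.

0.659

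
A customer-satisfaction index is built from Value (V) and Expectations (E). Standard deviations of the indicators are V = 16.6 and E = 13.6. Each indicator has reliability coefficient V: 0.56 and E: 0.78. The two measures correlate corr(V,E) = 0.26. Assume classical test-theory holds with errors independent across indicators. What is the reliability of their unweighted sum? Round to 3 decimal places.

Var(V+E) = 16.6² + 13.6² + 2·[16.6·13.6·0.26] = 460.52 + 117.395 = 577.915.
Under uncorrelated errors the observed covariances equal the true-score covariances, so only the own-variance terms attenuate.
True-score variance = [16.6²·0.56 + 13.6²·0.78] + 117.395 = 298.582 + 117.395 = 415.978.
Reliability = 415.978 / 577.915 = 0.720.

0.720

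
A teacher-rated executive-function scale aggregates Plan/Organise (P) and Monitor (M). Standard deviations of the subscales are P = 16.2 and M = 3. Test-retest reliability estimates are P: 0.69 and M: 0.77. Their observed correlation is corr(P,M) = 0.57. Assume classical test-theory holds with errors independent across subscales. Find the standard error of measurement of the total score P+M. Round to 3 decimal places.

9.134

Var(total) = 271.44 + 55.404 = 326.844.
True-score variance = 188.014 + 55.404 = 243.418, so reliability = 0.7448.
Error variance = 326.844 − 243.418 = 83.4264; SEM = √83.4264 = 9.134.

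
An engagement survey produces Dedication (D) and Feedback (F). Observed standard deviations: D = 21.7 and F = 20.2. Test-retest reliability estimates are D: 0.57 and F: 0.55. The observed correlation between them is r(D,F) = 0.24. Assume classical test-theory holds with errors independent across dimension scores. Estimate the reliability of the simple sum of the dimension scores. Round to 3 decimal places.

Var(D+F) = 21.7² + 20.2² + 2·[21.7·20.2·0.24] = 878.93 + 210.403 = 1089.33.
Under uncorrelated errors the observed covariances equal the true-score covariances, so only the own-variance terms attenuate.
True-score variance = [21.7²·0.57 + 20.2²·0.55] + 210.403 = 492.829 + 210.403 = 703.232.
Reliability = 703.232 / 1089.33 = 0.646.

0.646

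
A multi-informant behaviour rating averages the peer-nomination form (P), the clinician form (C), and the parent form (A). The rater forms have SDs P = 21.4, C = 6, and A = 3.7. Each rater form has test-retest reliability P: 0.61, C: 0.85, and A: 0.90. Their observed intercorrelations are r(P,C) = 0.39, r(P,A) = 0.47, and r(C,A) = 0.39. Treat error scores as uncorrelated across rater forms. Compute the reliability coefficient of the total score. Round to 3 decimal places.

Var(P+C+A) = 21.4² + 6² + 3.7² + 2·[21.4·6·0.39 + 21.4·3.7·0.47 + 6·3.7·0.39] = 507.65 + 191.897 = 699.547.
Because errors are independent across components, Cov(Tᵢ,Tⱼ) = Cov(Xᵢ,Xⱼ); the off-diagonal part of the true-score variance is the same as above.
True-score variance = [21.4²·0.61 + 6²·0.85 + 3.7²·0.90] + 191.897 = 322.277 + 191.897 = 514.174.
Reliability = 514.174 / 699.547 = 0.735.

0.735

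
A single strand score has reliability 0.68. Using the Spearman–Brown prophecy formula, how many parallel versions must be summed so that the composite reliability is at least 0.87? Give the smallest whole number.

k ≥ ρ*(1−ρ₁)/(ρ₁(1−ρ*)) = 0.87·0.32 / (0.68·0.13) = 3.149.
Smallest integer k = 4.

4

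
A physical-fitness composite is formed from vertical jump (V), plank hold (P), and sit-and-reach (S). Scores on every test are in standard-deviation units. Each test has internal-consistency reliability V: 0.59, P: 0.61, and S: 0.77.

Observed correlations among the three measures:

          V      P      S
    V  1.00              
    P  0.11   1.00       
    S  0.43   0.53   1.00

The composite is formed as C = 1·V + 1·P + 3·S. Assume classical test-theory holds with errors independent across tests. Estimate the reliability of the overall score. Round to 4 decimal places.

Var(C) = 1 + 1 + 3² + 2·[0.11 + 3·0.43 + 3·0.53] = 11 + 5.98 = 16.98.
Under uncorrelated errors the observed covariances equal the true-score covariances, so only the own-variance terms attenuate.
True-score variance = [0.59 + 0.61 + 3²·0.77] + 5.98 = 8.13 + 5.98 = 14.11.
Reliability = 14.11 / 16.98 = 0.8310.

0.8310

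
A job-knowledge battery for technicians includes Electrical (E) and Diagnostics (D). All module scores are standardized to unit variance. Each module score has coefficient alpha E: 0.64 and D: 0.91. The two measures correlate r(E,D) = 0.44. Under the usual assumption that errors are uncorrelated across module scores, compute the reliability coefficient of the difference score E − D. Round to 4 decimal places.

Var(E−D) = 1 + 1 − 2·0.44 = 2 − 0.88 = 1.12.
With uncorrelated errors the cross-covariances are all true-score covariance, so they carry over unchanged; only the diagonal terms shrink to ρᵢσᵢ².
True-score variance = [0.64 + 0.91] − 0.88 = 1.55 − 0.88 = 0.67.
Reliability = 0.67 / 1.12 = 0.5982.

0.5982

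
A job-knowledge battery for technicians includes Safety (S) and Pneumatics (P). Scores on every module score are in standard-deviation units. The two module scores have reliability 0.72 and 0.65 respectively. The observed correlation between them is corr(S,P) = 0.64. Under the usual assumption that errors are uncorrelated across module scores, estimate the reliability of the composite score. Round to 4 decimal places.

Var(S+P) = 2 + 2·[0.64] = 2 + 1.28 = 3.28.
With uncorrelated errors the cross-covariances are all true-score covariance, so they carry over unchanged; only the diagonal terms shrink to ρᵢσᵢ².
True-score variance = [0.72 + 0.65] + 1.28 = 1.37 + 1.28 = 2.65.
Reliability = 2.65 / 3.28 = 0.8079.

0.8079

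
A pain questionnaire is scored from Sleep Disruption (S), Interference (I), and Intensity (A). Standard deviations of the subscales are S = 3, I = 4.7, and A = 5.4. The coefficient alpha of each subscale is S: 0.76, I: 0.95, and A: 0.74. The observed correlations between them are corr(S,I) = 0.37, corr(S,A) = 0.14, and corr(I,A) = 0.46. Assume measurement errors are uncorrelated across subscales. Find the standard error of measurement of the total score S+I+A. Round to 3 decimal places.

Var(total) = 60.25 + 38.3196 = 98.5696.
True-score variance = 49.4039 + 38.3196 = 87.7235, so reliability = 0.8900.
Error variance = 98.5696 − 87.7235 = 10.8461; SEM = √10.8461 = 3.293.

3.293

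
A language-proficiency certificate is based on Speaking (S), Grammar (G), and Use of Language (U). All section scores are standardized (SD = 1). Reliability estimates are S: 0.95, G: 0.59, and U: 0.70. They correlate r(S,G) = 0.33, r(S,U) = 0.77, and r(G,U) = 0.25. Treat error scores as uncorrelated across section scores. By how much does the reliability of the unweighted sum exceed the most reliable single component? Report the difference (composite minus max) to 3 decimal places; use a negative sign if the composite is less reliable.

-0.083

Var(sum) = 3 + 2.7 = 5.7; true-score variance = 2.24 + 2.7 = 4.94; composite reliability = 0.8667.
Max component reliability = 0.9500.
Difference = 0.8667 − 0.9500 = -0.083.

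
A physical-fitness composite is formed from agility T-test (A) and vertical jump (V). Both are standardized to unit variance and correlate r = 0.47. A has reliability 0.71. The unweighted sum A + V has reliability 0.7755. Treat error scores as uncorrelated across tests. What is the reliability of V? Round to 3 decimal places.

Var(A+V) = 2 + 2·0.47 = 2.940.
True-score variance = ρ_A + ρ_V + 2·0.47, so 0.7755 = (0.71 + ρ_V + 0.94) / 2.940.
ρ_V = 0.7755·2.940 − 0.71 − 0.94 = 0.630.

0.630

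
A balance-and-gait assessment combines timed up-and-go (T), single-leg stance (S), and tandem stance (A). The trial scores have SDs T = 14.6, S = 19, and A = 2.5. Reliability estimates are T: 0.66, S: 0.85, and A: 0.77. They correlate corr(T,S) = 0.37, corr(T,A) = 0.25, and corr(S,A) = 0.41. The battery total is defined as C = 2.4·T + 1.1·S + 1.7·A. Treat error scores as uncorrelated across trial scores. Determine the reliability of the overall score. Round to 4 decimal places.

0.7946

Var(C) = 2.4²·14.6² + 1.1²·19² + 1.7²·2.5² + 2·[2.64·14.6·19·0.37 + 4.08·14.6·2.5·0.25 + 1.87·19·2.5·0.41] = 1682.67 + 689.225 = 2371.9.
Under uncorrelated errors the observed covariances equal the true-score covariances, so only the own-variance terms attenuate.
True-score variance = [2.4²·14.6²·0.66 + 1.1²·19²·0.85 + 1.7²·2.5²·0.77] + 689.225 = 1195.55 + 689.225 = 1884.77.
Reliability = 1884.77 / 2371.9 = 0.7946.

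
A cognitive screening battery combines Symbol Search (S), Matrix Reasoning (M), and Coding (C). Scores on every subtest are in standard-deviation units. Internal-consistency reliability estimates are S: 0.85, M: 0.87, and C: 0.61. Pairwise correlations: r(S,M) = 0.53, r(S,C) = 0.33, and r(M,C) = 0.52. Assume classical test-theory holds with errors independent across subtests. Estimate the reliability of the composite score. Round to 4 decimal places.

Var(S+M+C) = 3 + 2·[0.53 + 0.33 + 0.52] = 3 + 2.76 = 5.76.
With uncorrelated errors the cross-covariances are all true-score covariance, so they carry over unchanged; only the diagonal terms shrink to ρᵢσᵢ².
True-score variance = [0.85 + 0.87 + 0.61] + 2.76 = 2.33 + 2.76 = 5.09.
Reliability = 5.09 / 5.76 = 0.8837.

0.8837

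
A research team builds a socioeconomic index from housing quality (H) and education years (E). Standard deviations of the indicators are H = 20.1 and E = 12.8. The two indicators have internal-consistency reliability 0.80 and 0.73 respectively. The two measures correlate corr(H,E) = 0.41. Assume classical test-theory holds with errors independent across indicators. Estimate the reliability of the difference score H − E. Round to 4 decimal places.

Var(H−E) = 20.1² + 12.8² − 2·20.1·12.8·0.41 = 567.85 − 210.97 = 356.88.
Because errors are independent across components, Cov(Tᵢ,Tⱼ) = Cov(Xᵢ,Xⱼ); the off-diagonal part of the true-score variance is the same as above.
True-score variance = [20.1²·0.80 + 12.8²·0.73] − 210.97 = 442.811 − 210.97 = 231.842.
Reliability = 231.842 / 356.88 = 0.6496.

0.6496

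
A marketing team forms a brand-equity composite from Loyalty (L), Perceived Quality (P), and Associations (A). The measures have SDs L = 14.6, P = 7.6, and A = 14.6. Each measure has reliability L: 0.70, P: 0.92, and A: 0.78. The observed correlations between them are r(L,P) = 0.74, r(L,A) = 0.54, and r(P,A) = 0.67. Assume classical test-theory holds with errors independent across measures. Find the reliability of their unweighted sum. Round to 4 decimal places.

Var(L+P+A) = 14.6² + 7.6² + 14.6² + 2·[14.6·7.6·0.74 + 14.6·14.6·0.54 + 7.6·14.6·0.67] = 484.08 + 543.12 = 1027.2.
Under uncorrelated errors the observed covariances equal the true-score covariances, so only the own-variance terms attenuate.
True-score variance = [14.6²·0.70 + 7.6²·0.92 + 14.6²·0.78] + 543.12 = 368.616 + 543.12 = 911.736.
Reliability = 911.736 / 1027.2 = 0.8876.

0.8876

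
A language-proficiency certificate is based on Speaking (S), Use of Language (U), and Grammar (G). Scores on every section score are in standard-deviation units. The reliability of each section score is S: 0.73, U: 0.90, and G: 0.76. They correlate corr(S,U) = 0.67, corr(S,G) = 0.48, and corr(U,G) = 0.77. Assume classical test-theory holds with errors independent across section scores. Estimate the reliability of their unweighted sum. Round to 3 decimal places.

0.911

Var(S+U+G) = 3 + 2·[0.67 + 0.48 + 0.77] = 3 + 3.84 = 6.84.
Because errors are independent across components, Cov(Tᵢ,Tⱼ) = Cov(Xᵢ,Xⱼ); the off-diagonal part of the true-score variance is the same as above.
True-score variance = [0.73 + 0.90 + 0.76] + 3.84 = 2.39 + 3.84 = 6.23.
Reliability = 6.23 / 6.84 = 0.911.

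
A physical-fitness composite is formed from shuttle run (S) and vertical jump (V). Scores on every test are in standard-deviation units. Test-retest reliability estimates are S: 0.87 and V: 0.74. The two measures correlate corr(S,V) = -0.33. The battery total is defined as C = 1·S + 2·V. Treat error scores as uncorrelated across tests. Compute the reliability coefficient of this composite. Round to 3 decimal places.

Var(C) = 1 + 2² + 2·[2·(-0.33)] = 5 − 1.32 = 3.68.
Because errors are independent across components, Cov(Tᵢ,Tⱼ) = Cov(Xᵢ,Xⱼ); the off-diagonal part of the true-score variance is the same as above.
True-score variance = [0.87 + 2²·0.74] − 1.32 = 3.83 − 1.32 = 2.51.
Reliability = 2.51 / 3.68 = 0.682.

0.682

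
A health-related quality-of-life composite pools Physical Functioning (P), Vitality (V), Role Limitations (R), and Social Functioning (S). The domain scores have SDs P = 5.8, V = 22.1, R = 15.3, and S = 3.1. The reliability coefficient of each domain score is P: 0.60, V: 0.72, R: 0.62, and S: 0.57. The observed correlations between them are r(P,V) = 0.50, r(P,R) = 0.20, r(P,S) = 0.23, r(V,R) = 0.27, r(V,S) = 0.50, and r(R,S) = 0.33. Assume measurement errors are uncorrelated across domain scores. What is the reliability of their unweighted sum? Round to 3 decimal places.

Var(P+V+R+S) = 5.8² + 22.1² + 15.3² + 3.1² + 2·[5.8·22.1·0.50 + 5.8·15.3·0.20 + 5.8·3.1·0.23 + 22.1·15.3·0.27 + 22.1·3.1·0.50 + 15.3·3.1·0.33] = 765.75 + 454.351 = 1220.1.
Because errors are independent across components, Cov(Tᵢ,Tⱼ) = Cov(Xᵢ,Xⱼ); the off-diagonal part of the true-score variance is the same as above.
True-score variance = [5.8²·0.60 + 22.1²·0.72 + 15.3²·0.62 + 3.1²·0.57] + 454.351 = 522.453 + 454.351 = 976.804.
Reliability = 976.804 / 1220.1 = 0.801.

0.801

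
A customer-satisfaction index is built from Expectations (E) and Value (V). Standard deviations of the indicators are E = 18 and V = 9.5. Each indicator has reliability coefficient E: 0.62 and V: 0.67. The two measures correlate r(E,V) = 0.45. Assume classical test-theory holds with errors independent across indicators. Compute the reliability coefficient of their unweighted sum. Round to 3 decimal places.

0.731

Var(E+V) = 18² + 9.5² + 2·[18·9.5·0.45] = 414.25 + 153.9 = 568.15.
Under uncorrelated errors the observed covariances equal the true-score covariances, so only the own-variance terms attenuate.
True-score variance = [18²·0.62 + 9.5²·0.67] + 153.9 = 261.347 + 153.9 = 415.247.
Reliability = 415.247 / 568.15 = 0.731.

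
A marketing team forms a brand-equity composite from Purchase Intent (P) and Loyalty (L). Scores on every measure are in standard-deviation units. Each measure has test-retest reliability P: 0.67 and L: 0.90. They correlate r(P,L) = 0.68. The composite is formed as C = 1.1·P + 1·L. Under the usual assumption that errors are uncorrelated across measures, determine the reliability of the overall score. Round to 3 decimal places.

0.865

Var(C) = 1.1² + 1 + 2·[1.1·0.68] = 2.21 + 1.496 = 3.706.
With uncorrelated errors the cross-covariances are all true-score covariance, so they carry over unchanged; only the diagonal terms shrink to ρᵢσᵢ².
True-score variance = [1.1²·0.67 + 0.90] + 1.496 = 1.7107 + 1.496 = 3.2067.
Reliability = 3.2067 / 3.706 = 0.865.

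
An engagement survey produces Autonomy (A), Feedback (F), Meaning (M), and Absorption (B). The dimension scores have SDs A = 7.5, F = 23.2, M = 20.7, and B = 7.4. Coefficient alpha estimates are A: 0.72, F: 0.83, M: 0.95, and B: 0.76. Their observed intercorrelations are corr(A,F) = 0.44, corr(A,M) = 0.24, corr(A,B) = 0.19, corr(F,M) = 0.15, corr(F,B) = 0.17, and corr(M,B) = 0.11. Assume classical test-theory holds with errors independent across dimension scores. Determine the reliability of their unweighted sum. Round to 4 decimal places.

0.9092

Var(A+F+M+B) = 7.5² + 23.2² + 20.7² + 7.4² + 2·[7.5·23.2·0.44 + 7.5·20.7·0.24 + 7.5·7.4·0.19 + 23.2·20.7·0.15 + 23.2·7.4·0.17 + 20.7·7.4·0.11] = 1077.74 + 484.873 = 1562.61.
Under uncorrelated errors the observed covariances equal the true-score covariances, so only the own-variance terms attenuate.
True-score variance = [7.5²·0.72 + 23.2²·0.83 + 20.7²·0.95 + 7.4²·0.76] + 484.873 = 935.922 + 484.873 = 1420.8.
Reliability = 1420.8 / 1562.61 = 0.9092.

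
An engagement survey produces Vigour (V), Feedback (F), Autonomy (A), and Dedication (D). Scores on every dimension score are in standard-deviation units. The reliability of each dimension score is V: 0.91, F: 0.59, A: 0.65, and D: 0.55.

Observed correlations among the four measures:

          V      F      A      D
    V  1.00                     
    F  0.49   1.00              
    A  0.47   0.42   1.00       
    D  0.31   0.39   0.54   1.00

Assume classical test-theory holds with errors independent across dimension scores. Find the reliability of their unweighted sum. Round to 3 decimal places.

0.859

Var(V+F+A+D) = 4 + 2·[0.49 + 0.47 + 0.31 + 0.42 + 0.39 + 0.54] = 4 + 5.24 = 9.24.
Because errors are independent across components, Cov(Tᵢ,Tⱼ) = Cov(Xᵢ,Xⱼ); the off-diagonal part of the true-score variance is the same as above.
True-score variance = [0.91 + 0.59 + 0.65 + 0.55] + 5.24 = 2.7 + 5.24 = 7.94.
Reliability = 7.94 / 9.24 = 0.859.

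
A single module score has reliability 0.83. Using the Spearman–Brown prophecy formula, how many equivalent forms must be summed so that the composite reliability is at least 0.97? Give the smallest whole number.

7

k ≥ ρ*(1−ρ₁)/(ρ₁(1−ρ*)) = 0.97·0.17 / (0.83·0.03) = 6.622.
Smallest integer k = 7.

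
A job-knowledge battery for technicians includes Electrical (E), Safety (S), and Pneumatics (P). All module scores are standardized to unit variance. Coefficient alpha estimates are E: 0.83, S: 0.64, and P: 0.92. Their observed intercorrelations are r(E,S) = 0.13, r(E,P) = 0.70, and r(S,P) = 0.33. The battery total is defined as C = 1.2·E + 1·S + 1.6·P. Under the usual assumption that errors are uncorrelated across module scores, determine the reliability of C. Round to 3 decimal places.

0.911

Var(C) = 1.2² + 1 + 1.6² + 2·[1.2·0.13 + 1.92·0.70 + 1.6·0.33] = 5 + 4.056 = 9.056.
Under uncorrelated errors the observed covariances equal the true-score covariances, so only the own-variance terms attenuate.
True-score variance = [1.2²·0.83 + 0.64 + 1.6²·0.92] + 4.056 = 4.1904 + 4.056 = 8.2464.
Reliability = 8.2464 / 9.056 = 0.911.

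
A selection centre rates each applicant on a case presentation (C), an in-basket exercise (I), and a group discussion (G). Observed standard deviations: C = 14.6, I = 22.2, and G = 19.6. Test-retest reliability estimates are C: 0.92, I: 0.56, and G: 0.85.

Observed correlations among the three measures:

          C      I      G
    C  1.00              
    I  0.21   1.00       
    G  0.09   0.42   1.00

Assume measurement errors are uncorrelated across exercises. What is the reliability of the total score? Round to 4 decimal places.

0.8226

Var(C+I+G) = 14.6² + 22.2² + 19.6² + 2·[14.6·22.2·0.21 + 14.6·19.6·0.09 + 22.2·19.6·0.42] = 1090.16 + 553.14 = 1643.3.
With uncorrelated errors the cross-covariances are all true-score covariance, so they carry over unchanged; only the diagonal terms shrink to ρᵢσᵢ².
True-score variance = [14.6²·0.92 + 22.2²·0.56 + 19.6²·0.85] + 553.14 = 798.634 + 553.14 = 1351.77.
Reliability = 1351.77 / 1643.3 = 0.8226.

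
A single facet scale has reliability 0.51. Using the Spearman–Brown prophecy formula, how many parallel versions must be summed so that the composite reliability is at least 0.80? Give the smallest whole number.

4

k ≥ ρ*(1−ρ₁)/(ρ₁(1−ρ*)) = 0.80·0.49 / (0.51·0.20) = 3.843.
Smallest integer k = 4.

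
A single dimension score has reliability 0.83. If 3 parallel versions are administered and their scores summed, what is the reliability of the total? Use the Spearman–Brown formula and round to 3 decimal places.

ρ_k = kρ / (1 + (k−1)ρ) = 3·0.83 / (1 + 2·0.83) = 2.490 / 2.660 = 0.936.

0.936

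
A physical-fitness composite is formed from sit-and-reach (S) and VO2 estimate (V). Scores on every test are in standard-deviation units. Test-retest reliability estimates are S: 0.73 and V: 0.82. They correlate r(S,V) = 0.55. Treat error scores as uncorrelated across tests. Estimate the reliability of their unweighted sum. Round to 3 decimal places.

0.855

Var(S+V) = 2 + 2·[0.55] = 2 + 1.1 = 3.1.
Because errors are independent across components, Cov(Tᵢ,Tⱼ) = Cov(Xᵢ,Xⱼ); the off-diagonal part of the true-score variance is the same as above.
True-score variance = [0.73 + 0.82] + 1.1 = 1.55 + 1.1 = 2.65.
Reliability = 2.65 / 3.1 = 0.855.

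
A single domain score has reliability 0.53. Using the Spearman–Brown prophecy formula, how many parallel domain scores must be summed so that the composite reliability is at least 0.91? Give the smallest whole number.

k ≥ ρ*(1−ρ₁)/(ρ₁(1−ρ*)) = 0.91·0.47 / (0.53·0.09) = 8.966.
Smallest integer k = 9.

9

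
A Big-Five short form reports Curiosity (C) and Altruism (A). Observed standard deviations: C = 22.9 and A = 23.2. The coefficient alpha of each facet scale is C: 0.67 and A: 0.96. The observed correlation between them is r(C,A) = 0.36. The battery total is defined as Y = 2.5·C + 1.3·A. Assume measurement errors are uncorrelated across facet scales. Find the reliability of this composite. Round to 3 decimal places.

0.794

Var(Y) = 2.5²·22.9² + 1.3²·23.2² + 2·[3.25·22.9·23.2·0.36] = 4187.19 + 1243.2 = 5430.38.
With uncorrelated errors the cross-covariances are all true-score covariance, so they carry over unchanged; only the diagonal terms shrink to ρᵢσᵢ².
True-score variance = [2.5²·22.9²·0.67 + 1.3²·23.2²·0.96] + 1243.2 = 3069.21 + 1243.2 = 4312.4.
Reliability = 4312.4 / 5430.38 = 0.794.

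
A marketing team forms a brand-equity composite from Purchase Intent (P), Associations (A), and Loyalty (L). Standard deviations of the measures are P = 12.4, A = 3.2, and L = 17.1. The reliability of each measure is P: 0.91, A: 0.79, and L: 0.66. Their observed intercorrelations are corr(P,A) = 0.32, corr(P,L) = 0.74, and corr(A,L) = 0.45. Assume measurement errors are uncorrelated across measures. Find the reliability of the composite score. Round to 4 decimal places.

0.8634

Var(P+A+L) = 12.4² + 3.2² + 17.1² + 2·[12.4·3.2·0.32 + 12.4·17.1·0.74 + 3.2·17.1·0.45] = 456.41 + 388.462 = 844.872.
With uncorrelated errors the cross-covariances are all true-score covariance, so they carry over unchanged; only the diagonal terms shrink to ρᵢσᵢ².
True-score variance = [12.4²·0.91 + 3.2²·0.79 + 17.1²·0.66] + 388.462 = 341.002 + 388.462 = 729.464.
Reliability = 729.464 / 844.872 = 0.8634.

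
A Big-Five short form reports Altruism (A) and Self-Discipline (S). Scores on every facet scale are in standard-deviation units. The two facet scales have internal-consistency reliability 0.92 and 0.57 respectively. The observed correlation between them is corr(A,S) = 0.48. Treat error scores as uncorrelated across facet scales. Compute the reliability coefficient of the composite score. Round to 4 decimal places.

Var(A+S) = 2 + 2·[0.48] = 2 + 0.96 = 2.96.
With uncorrelated errors the cross-covariances are all true-score covariance, so they carry over unchanged; only the diagonal terms shrink to ρᵢσᵢ².
True-score variance = [0.92 + 0.57] + 0.96 = 1.49 + 0.96 = 2.45.
Reliability = 2.45 / 2.96 = 0.8277.

0.8277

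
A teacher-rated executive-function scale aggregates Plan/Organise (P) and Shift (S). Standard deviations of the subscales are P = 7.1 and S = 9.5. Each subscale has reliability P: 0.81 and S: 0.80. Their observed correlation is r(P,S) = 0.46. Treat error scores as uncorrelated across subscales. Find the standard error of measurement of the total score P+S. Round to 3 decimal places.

Var(total) = 140.66 + 62.054 = 202.714.
True-score variance = 113.032 + 62.054 = 175.086, so reliability = 0.8637.
Error variance = 202.714 − 175.086 = 27.6279; SEM = √27.6279 = 5.256.

5.256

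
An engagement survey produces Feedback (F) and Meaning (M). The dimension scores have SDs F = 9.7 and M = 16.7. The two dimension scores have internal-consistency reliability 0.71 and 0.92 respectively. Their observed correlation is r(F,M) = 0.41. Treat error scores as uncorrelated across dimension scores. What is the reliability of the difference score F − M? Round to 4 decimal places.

Var(F−M) = 9.7² + 16.7² − 2·9.7·16.7·0.41 = 372.98 − 132.832 = 240.148.
Under uncorrelated errors the observed covariances equal the true-score covariances, so only the own-variance terms attenuate.
True-score variance = [9.7²·0.71 + 16.7²·0.92] − 132.832 = 323.383 − 132.832 = 190.551.
Reliability = 190.551 / 240.148 = 0.7935.

0.7935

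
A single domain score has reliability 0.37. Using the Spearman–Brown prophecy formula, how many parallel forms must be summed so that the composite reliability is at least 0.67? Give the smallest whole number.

4

k ≥ ρ*(1−ρ₁)/(ρ₁(1−ρ*)) = 0.67·0.63 / (0.37·0.33) = 3.457.
Smallest integer k = 4.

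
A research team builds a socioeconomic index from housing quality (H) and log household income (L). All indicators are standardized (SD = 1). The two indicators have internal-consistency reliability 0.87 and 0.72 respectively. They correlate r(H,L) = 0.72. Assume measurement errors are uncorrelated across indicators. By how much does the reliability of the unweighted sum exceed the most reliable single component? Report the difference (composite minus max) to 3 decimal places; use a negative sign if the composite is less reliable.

Var(sum) = 2 + 1.44 = 3.44; true-score variance = 1.59 + 1.44 = 3.03; composite reliability = 0.8808.
Max component reliability = 0.8700.
Difference = 0.8808 − 0.8700 = 0.011.

0.011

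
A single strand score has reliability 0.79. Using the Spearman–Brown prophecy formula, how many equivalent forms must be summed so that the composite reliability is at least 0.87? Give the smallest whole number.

2

k ≥ ρ*(1−ρ₁)/(ρ₁(1−ρ*)) = 0.87·0.21 / (0.79·0.13) = 1.779.
Smallest integer k = 2.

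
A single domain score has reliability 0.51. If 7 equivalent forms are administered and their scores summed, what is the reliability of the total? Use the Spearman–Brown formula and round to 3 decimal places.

ρ_k = kρ / (1 + (k−1)ρ) = 7·0.51 / (1 + 6·0.51) = 3.570 / 4.060 = 0.879.

0.879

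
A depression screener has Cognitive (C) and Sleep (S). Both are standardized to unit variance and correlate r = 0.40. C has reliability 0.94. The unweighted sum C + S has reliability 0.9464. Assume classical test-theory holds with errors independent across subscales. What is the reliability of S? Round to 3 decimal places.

0.910

Var(C+S) = 2 + 2·0.40 = 2.800.
True-score variance = ρ_C + ρ_S + 2·0.40, so 0.9464 = (0.94 + ρ_S + 0.80) / 2.800.
ρ_S = 0.9464·2.800 − 0.94 − 0.80 = 0.910.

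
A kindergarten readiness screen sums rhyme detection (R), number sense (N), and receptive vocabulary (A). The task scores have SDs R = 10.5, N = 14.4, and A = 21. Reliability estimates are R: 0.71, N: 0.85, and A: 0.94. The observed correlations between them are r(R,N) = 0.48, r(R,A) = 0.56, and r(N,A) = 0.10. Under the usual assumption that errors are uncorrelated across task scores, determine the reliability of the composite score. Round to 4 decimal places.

0.9261

Var(R+N+A) = 10.5² + 14.4² + 21² + 2·[10.5·14.4·0.48 + 10.5·21·0.56 + 14.4·21·0.10] = 758.61 + 452.592 = 1211.2.
Because errors are independent across components, Cov(Tᵢ,Tⱼ) = Cov(Xᵢ,Xⱼ); the off-diagonal part of the true-score variance is the same as above.
True-score variance = [10.5²·0.71 + 14.4²·0.85 + 21²·0.94] + 452.592 = 669.073 + 452.592 = 1121.67.
Reliability = 1121.67 / 1211.2 = 0.9261.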